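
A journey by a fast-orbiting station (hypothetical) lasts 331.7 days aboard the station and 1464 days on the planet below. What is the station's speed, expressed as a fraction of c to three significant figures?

v = 0.974c

The proper time is measured aboard the station (both events occur at the station's location); Δt is measured on the planet below. γ = Δt/τ = 1464/331.7 = 4.414.
β = √(1 − 1/γ²) = √(1 − 0.05133) = √0.9487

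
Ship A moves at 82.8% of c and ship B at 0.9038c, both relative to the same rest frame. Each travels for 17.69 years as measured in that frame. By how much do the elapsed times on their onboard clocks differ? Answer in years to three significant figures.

|τ_A − τ_B| = 2.35 years

A: β = 0.828; γ = 1/√(1 − 0.828²) = 1/√0.3144 = 1.783; τ_A = 17.69/1.783 = 9.919 years.
B: γ = 1/√(1 − 0.9038²) = 1/√0.1831 = 2.337; τ_B = 17.69/2.337 = 7.571 years.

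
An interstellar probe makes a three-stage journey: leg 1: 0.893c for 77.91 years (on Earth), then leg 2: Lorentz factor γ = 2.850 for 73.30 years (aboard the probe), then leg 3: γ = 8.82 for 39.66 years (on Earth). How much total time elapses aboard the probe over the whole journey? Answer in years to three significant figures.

Leg 1: γ = 1/√(1 − 0.893²) = 1/√0.2026 = 2.222; τ_1 = 77.91/2.222 = 35.06 years.
Leg 2: 73.30 years is already measured aboard the probe.
Leg 3: γ = 8.82; τ_3 = 39.66/8.820 = 4.497 years.
Total: 35.06 + 73.30 + 4.497 years.

τ = 113 years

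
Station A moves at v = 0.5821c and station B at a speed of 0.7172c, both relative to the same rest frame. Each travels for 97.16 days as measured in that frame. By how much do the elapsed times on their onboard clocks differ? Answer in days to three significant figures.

|τ_A − τ_B| = 11.3 days

A: γ = 1/√(1 − 0.5821²) = 1/√0.6612 = 1.230; τ_A = 97.16/1.230 = 79.00 days.
B: γ = 1/√(1 − 0.7172²) = 1/√0.4856 = 1.435; τ_B = 97.16/1.435 = 67.71 days.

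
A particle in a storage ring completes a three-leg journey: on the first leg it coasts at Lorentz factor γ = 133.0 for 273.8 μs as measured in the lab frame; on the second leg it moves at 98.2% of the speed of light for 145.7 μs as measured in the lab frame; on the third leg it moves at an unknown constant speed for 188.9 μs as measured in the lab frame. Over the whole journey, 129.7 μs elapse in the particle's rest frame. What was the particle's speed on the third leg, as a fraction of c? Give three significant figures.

Leg 1: γ = 133.0; τ_1 = 273.8/133.0 = 2.059 μs.
Leg 2: β = 0.982; γ = 1/√(1 − 0.982²) = 1/√0.03568 = 5.294; τ_2 = 145.7/5.294 = 27.52 μs.
Leg 3: speed unknown; τ_3 = 188.9/γ_3.
Total proper time: 2.059 + 27.52 + τ_3 = 129.7, so τ_3 = 129.7 − 29.58 = 100.1 μs.
γ_3 = 188.9/100.1 = 1.887; β = √(1 − 1/γ²) = √0.7191.

β = 0.848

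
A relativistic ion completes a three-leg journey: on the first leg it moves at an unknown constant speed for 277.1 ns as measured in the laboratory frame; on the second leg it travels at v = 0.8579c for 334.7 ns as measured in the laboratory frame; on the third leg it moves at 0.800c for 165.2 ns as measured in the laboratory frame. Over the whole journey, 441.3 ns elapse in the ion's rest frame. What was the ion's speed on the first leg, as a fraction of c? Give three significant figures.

Leg 1: speed unknown; τ_1 = 277.1/γ_1.
Leg 2: γ = 1/√(1 − 0.8579²) = 1/√0.2640 = 1.946; τ_2 = 334.7/1.946 = 172.0 ns.
Leg 3: γ = 1/√(1 − 0.800²) = 5/3 ≈ 1.667; τ_3 = 165.2/1.667 = 99.12 ns.
Total proper time: τ_1 + 172.0 + 99.12 = 441.3, so τ_1 = 441.3 − 271.1 = 170.2 ns.
γ_1 = 277.1/170.2 = 1.628; β = √(1 − 1/γ²) = √0.6227.

β = 0.789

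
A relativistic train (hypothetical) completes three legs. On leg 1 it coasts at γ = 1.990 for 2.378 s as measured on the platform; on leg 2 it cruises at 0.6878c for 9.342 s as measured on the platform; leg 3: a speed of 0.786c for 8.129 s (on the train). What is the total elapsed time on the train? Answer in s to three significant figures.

Leg 1: γ = 1.990; τ_1 = 2.378/1.990 = 1.195 s.
Leg 2: γ = 1/√(1 − 0.6878²) = 1/√0.5269 = 1.378; τ_2 = 9.342/1.378 = 6.781 s.
Leg 3: 8.129 s is already measured on the train.
Total: 1.195 + 6.781 + 8.129 s.

τ = 16.1 s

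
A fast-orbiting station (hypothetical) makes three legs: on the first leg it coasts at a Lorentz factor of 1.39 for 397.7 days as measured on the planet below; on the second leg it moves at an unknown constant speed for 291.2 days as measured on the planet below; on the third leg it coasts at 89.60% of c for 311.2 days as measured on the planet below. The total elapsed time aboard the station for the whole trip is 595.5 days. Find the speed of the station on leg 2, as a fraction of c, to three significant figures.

β = 0.809

Leg 1: γ = 1.39; τ_1 = 397.7/1.390 = 286.1 days.
Leg 2: speed unknown; τ_2 = 291.2/γ_2.
Leg 3: β = 0.8960; γ = 1/√(1 − 0.8960²) = 1/√0.1972 = 2.252; τ_3 = 311.2/2.252 = 138.2 days.
Total proper time: 286.1 + τ_2 + 138.2 = 595.5, so τ_2 = 595.5 − 424.3 = 171.2 days.
γ_2 = 291.2/171.2 = 1.701; β = √(1 − 1/γ²) = √0.6544.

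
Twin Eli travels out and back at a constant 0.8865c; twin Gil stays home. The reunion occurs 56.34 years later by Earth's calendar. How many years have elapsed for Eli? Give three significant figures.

γ = 1/√(1 − 0.8865²) = 1/√0.2141 = 2.161
Eli's clock measures proper time along the trip: τ = Δt/γ = 56.34/2.161 years.

τ = 26.1 years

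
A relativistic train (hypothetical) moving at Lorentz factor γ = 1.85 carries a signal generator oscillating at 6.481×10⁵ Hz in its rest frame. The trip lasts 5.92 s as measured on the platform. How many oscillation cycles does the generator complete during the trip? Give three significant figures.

γ = 1.85
The oscillator's own cycle count is N = f × τ where τ is the proper time on the train. τ = Δt/γ = 5.92/1.850 = 3.200 s = 3.200×10⁰ s.
N = 6.481×10⁵ × 3.200×10⁰ = 2.074×10⁶.

N = 2.07×10⁶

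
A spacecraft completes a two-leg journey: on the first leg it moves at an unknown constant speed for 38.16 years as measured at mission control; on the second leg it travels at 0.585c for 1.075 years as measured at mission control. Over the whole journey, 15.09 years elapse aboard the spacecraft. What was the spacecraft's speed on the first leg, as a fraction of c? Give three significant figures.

β = 0.928

Leg 1: speed unknown; τ_1 = 38.16/γ_1.
Leg 2: γ = 1/√(1 − 0.585²) = 1/√0.6578 = 1.233; τ_2 = 1.075/1.233 = 0.8719 years.
Total proper time: τ_1 + 0.8719 = 15.09, so τ_1 = 15.09 − 0.8719 = 14.22 years.
γ_1 = 38.16/14.22 = 2.684; β = √(1 − 1/γ²) = √0.8612.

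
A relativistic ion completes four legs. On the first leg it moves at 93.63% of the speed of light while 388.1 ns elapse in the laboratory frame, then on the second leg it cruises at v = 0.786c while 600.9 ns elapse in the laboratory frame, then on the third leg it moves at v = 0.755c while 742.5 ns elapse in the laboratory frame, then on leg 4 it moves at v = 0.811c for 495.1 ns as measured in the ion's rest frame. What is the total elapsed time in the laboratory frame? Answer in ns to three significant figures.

Δt = 2580 ns

Leg 1: 388.1 ns is already measured in the laboratory frame.
Leg 2: 600.9 ns is already measured in the laboratory frame.
Leg 3: 742.5 ns is already measured in the laboratory frame.
Leg 4: γ = 1/√(1 − 0.811²) = 1/√0.3423 = 1.709; Δt_4 = 1.709 × 495.1 = 846.3 ns.
Total: 388.1 + 600.9 + 742.5 + 846.3 ns.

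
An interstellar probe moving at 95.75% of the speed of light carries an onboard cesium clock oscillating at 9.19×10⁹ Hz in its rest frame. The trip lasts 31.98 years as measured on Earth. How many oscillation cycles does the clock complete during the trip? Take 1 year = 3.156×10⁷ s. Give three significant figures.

β = 0.9575; γ = 1/√(1 − 0.9575²) = 1/√0.08319 = 3.467
The oscillator's own cycle count is N = f × τ where τ is the proper time aboard the probe. τ = Δt/γ = 31.98/3.467 = 9.224 years = 2.911×10⁸ s.
N = 9.19×10⁹ × 2.911×10⁸ = 2.675×10¹⁸.

N = 2.68×10¹⁸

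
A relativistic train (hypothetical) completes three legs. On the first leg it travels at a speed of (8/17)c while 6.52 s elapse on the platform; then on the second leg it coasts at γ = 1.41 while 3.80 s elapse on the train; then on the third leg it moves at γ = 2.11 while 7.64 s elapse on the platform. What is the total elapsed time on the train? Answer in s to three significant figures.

τ = 13.2 s

Leg 1: γ = 1/√(1 − (8/17)²) = 17/15 ≈ 1.133; τ_1 = 6.52/1.133 = 5.753 s.
Leg 2: 3.80 s is already measured on the train.
Leg 3: γ = 2.11; τ_3 = 7.64/2.110 = 3.621 s.
Total: 5.753 + 3.800 + 3.621 s.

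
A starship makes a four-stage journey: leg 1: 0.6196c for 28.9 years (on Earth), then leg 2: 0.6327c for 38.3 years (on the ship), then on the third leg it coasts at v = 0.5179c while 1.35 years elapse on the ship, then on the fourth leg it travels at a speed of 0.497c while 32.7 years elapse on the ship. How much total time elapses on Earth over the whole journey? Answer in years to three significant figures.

Leg 1: 28.9 years is already measured on Earth.
Leg 2: γ = 1/√(1 − 0.6327²) = 1/√0.5997 = 1.291; Δt_2 = 1.291 × 38.3 = 49.46 years.
Leg 3: γ = 1/√(1 − 0.5179²) = 1/√0.7318 = 1.169; Δt_3 = 1.169 × 1.35 = 1.578 years.
Leg 4: γ = 1/√(1 − 0.497²) = 1/√0.7530 = 1.152; Δt_4 = 1.152 × 32.7 = 37.68 years.
Total: 28.90 + 49.46 + 1.578 + 37.68 years.

Δt = 118 years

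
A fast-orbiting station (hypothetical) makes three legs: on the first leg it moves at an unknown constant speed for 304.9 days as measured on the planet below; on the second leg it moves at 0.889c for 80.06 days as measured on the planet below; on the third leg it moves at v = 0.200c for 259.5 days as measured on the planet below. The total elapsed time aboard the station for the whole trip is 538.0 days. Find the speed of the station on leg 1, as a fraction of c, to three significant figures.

β = 0.586

Leg 1: speed unknown; τ_1 = 304.9/γ_1.
Leg 2: γ = 1/√(1 − 0.889²) = 1/√0.2097 = 2.184; τ_2 = 80.06/2.184 = 36.66 days.
Leg 3: γ = 1/√(1 − 0.200²) = 1/√0.9600 = 1.021; τ_3 = 259.5/1.021 = 254.3 days.
Total proper time: τ_1 + 36.66 + 254.3 = 538.0, so τ_1 = 538.0 − 290.9 = 247.1 days.
γ_1 = 304.9/247.1 = 1.234; β = √(1 − 1/γ²) = √0.3433.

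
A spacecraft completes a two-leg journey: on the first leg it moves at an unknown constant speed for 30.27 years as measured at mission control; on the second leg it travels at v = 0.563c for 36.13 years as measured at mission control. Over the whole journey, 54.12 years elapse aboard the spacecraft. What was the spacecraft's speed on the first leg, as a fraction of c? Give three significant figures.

Leg 1: speed unknown; τ_1 = 30.27/γ_1.
Leg 2: γ = 1/√(1 − 0.563²) = 1/√0.6830 = 1.210; τ_2 = 36.13/1.210 = 29.86 years.
Total proper time: τ_1 + 29.86 = 54.12, so τ_1 = 54.12 − 29.86 = 24.26 years.
γ_1 = 30.27/24.26 = 1.248; β = √(1 − 1/γ²) = √0.3577.

β = 0.598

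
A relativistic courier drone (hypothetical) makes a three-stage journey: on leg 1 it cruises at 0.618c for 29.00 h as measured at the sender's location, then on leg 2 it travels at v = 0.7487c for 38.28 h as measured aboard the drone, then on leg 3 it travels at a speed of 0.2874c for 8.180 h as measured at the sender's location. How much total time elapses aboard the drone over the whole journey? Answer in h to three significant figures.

τ = 68.9 h

Leg 1: γ = 1/√(1 − 0.618²) = 1/√0.6181 = 1.272; τ_1 = 29.00/1.272 = 22.80 h.
Leg 2: 38.28 h is already measured aboard the drone.
Leg 3: γ = 1/√(1 − 0.2874²) = 1/√0.9174 = 1.044; τ_3 = 8.180/1.044 = 7.835 h.
Total: 22.80 + 38.28 + 7.835 h.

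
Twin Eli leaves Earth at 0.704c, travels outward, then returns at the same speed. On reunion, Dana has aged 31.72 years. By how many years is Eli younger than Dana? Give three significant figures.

Δt − τ = 9.19 years

γ = 1/√(1 − 0.704²) = 1/√0.5044 = 1.408
Eli's elapsed proper time: τ = 31.72/1.408 = 22.53 years.
Age gap = Δt − τ = 31.72 − 22.53 years.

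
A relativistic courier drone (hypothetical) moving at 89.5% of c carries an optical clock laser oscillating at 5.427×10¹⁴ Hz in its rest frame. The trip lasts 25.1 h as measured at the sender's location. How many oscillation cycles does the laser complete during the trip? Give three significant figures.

N = 2.19×10¹⁹

β = 0.895; γ = 1/√(1 − 0.895²) = 1/√0.1990 = 2.242
The oscillator's own cycle count is N = f × τ where τ is the proper time aboard the drone. τ = Δt/γ = 25.1/2.242 = 11.20 h = 4.031×10⁴ s.
N = 5.427×10¹⁴ × 4.031×10⁴ = 2.187×10¹⁹.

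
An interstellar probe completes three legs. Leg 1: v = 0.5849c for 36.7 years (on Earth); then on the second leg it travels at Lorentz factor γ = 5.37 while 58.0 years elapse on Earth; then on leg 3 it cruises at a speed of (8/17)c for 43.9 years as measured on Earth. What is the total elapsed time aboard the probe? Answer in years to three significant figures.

Leg 1: γ = 1/√(1 − 0.5849²) = 1/√0.6579 = 1.233; τ_1 = 36.7/1.233 = 29.77 years.
Leg 2: γ = 5.37; τ_2 = 58.0/5.370 = 10.80 years.
Leg 3: γ = 1/√(1 − (8/17)²) = 17/15 ≈ 1.133; τ_3 = 43.9/1.133 = 38.74 years.
Total: 29.77 + 10.80 + 38.74 years.

τ = 79.3 years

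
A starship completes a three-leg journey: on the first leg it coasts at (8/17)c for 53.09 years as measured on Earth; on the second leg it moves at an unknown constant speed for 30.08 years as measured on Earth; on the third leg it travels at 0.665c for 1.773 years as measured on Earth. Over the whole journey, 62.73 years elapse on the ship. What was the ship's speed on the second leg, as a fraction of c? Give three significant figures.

Leg 1: γ = 1/√(1 − (8/17)²) = 17/15 ≈ 1.133; τ_1 = 53.09/1.133 = 46.84 years.
Leg 2: speed unknown; τ_2 = 30.08/γ_2.
Leg 3: γ = 1/√(1 − 0.665²) = 1/√0.5578 = 1.339; τ_3 = 1.773/1.339 = 1.324 years.
Total proper time: 46.84 + τ_2 + 1.324 = 62.73, so τ_2 = 62.73 − 48.17 = 14.56 years.
γ_2 = 30.08/14.56 = 2.066; β = √(1 − 1/γ²) = √0.7656.

β = 0.875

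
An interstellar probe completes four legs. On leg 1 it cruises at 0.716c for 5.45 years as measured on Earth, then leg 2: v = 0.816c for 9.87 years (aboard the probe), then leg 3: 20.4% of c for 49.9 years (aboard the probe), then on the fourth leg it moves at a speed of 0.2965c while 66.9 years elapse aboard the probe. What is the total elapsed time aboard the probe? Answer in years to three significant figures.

τ = 130 years

Leg 1: γ = 1/√(1 − 0.716²) = 1/√0.4873 = 1.432; τ_1 = 5.45/1.432 = 3.805 years.
Leg 2: 9.87 years is already measured aboard the probe.
Leg 3: 49.9 years is already measured aboard the probe.
Leg 4: 66.9 years is already measured aboard the probe.
Total: 3.805 + 9.870 + 49.90 + 66.90 years.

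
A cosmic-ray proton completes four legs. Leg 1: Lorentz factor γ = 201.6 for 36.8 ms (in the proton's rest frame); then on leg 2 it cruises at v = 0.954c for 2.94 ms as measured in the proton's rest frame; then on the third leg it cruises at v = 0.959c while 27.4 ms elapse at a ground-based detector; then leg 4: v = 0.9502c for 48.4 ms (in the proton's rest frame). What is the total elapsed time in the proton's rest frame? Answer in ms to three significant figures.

Leg 1: 36.8 ms is already measured in the proton's rest frame.
Leg 2: 2.94 ms is already measured in the proton's rest frame.
Leg 3: γ = 1/√(1 − 0.959²) = 1/√0.08032 = 3.529; τ_3 = 27.4/3.529 = 7.765 ms.
Leg 4: 48.4 ms is already measured in the proton's rest frame.
Total: 36.80 + 2.940 + 7.765 + 48.40 ms.

τ = 95.9 ms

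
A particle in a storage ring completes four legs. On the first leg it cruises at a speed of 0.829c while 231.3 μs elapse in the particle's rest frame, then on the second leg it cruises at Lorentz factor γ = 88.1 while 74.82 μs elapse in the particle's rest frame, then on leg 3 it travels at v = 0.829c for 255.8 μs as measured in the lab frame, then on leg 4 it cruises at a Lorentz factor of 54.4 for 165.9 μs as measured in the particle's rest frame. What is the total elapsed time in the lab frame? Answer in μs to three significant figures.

Leg 1: γ = 1/√(1 − 0.829²) = 1/√0.3128 = 1.788; Δt_1 = 1.788 × 231.3 = 413.6 μs.
Leg 2: γ = 88.1; Δt_2 = 88.10 × 74.82 = 6592 μs.
Leg 3: 255.8 μs is already measured in the lab frame.
Leg 4: γ = 54.4; Δt_4 = 54.40 × 165.9 = 9025 μs.
Total: 413.6 + 6592 + 255.8 + 9025 μs.

Δt = 1.63×10⁴ μs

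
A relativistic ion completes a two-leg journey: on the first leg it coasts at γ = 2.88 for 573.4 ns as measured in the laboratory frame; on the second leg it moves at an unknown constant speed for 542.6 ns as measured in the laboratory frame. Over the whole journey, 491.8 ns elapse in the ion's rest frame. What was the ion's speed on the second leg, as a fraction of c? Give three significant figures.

β = 0.842

Leg 1: γ = 2.88; τ_1 = 573.4/2.880 = 199.1 ns.
Leg 2: speed unknown; τ_2 = 542.6/γ_2.
Total proper time: 199.1 + τ_2 = 491.8, so τ_2 = 491.8 − 199.1 = 292.7 ns.
γ_2 = 542.6/292.7 = 1.854; β = √(1 − 1/γ²) = √0.7090.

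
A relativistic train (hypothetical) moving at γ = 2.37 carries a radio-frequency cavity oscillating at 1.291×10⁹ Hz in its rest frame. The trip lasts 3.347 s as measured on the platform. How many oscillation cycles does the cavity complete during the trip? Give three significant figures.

N = 1.82×10⁹

γ = 2.37
The oscillator's own cycle count is N = f × τ where τ is the proper time on the train. τ = Δt/γ = 3.347/2.370 = 1.412 s = 1.412×10⁰ s.
N = 1.291×10⁹ × 1.412×10⁰ = 1.823×10⁹.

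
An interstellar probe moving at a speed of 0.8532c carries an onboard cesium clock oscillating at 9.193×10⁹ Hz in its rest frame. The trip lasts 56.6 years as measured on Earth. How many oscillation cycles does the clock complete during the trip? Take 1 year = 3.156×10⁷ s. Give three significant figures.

N = 8.57×10¹⁸

γ = 1/√(1 − 0.8532²) = 1/√0.2720 = 1.917
The oscillator's own cycle count is N = f × τ where τ is the proper time aboard the probe. τ = Δt/γ = 56.6/1.917 = 29.52 years = 9.317×10⁸ s.
N = 9.193×10⁹ × 9.317×10⁸ = 8.565×10¹⁸.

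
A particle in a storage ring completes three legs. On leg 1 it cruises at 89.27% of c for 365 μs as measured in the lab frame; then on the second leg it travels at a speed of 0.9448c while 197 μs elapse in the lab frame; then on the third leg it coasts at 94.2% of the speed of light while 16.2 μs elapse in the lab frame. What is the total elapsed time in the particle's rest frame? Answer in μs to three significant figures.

Leg 1: β = 0.8927; γ = 1/√(1 − 0.8927²) = 1/√0.2031 = 2.219; τ_1 = 365/2.219 = 164.5 μs.
Leg 2: γ = 1/√(1 − 0.9448²) = 1/√0.1074 = 3.052; τ_2 = 197/3.052 = 64.55 μs.
Leg 3: β = 0.942; γ = 1/√(1 − 0.942²) = 1/√0.1126 = 2.980; τ_3 = 16.2/2.980 = 5.437 μs.
Total: 164.5 + 64.55 + 5.437 μs.

τ = 234 μs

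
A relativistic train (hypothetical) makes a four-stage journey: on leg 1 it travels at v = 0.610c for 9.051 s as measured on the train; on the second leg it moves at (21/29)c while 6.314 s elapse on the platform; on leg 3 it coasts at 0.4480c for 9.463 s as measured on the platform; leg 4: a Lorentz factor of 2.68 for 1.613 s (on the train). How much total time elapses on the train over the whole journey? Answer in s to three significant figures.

τ = 23.5 s

Leg 1: 9.051 s is already measured on the train.
Leg 2: γ = 1/√(1 − (21/29)²) = 29/20 = 1.450; τ_2 = 6.314/1.450 = 4.354 s.
Leg 3: γ = 1/√(1 − 0.4480²) = 1/√0.7993 = 1.119; τ_3 = 9.463/1.119 = 8.460 s.
Leg 4: 1.613 s is already measured on the train.
Total: 9.051 + 4.354 + 8.460 + 1.613 s.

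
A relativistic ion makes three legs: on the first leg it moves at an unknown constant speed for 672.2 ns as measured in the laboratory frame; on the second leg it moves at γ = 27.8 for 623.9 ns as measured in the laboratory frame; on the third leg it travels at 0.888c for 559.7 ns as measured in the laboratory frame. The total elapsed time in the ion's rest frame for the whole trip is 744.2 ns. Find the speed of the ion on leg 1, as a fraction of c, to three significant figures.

Leg 1: speed unknown; τ_1 = 672.2/γ_1.
Leg 2: γ = 27.8; τ_2 = 623.9/27.80 = 22.44 ns.
Leg 3: γ = 1/√(1 − 0.888²) = 1/√0.2115 = 2.175; τ_3 = 559.7/2.175 = 257.4 ns.
Total proper time: τ_1 + 22.44 + 257.4 = 744.2, so τ_1 = 744.2 − 279.8 = 464.4 ns.
γ_1 = 672.2/464.4 = 1.448; β = √(1 − 1/γ²) = √0.5227.

β = 0.723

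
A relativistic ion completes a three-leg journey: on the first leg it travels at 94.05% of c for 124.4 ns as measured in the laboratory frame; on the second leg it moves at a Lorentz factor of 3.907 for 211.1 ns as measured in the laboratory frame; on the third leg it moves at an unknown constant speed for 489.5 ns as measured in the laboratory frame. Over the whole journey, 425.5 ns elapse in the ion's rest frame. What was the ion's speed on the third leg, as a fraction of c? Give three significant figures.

β = 0.740

Leg 1: β = 0.9405; γ = 1/√(1 − 0.9405²) = 1/√0.1155 = 2.943; τ_1 = 124.4/2.943 = 42.27 ns.
Leg 2: γ = 3.907; τ_2 = 211.1/3.907 = 54.03 ns.
Leg 3: speed unknown; τ_3 = 489.5/γ_3.
Total proper time: 42.27 + 54.03 + τ_3 = 425.5, so τ_3 = 425.5 − 96.30 = 329.2 ns.
γ_3 = 489.5/329.2 = 1.487; β = √(1 − 1/γ²) = √0.5477.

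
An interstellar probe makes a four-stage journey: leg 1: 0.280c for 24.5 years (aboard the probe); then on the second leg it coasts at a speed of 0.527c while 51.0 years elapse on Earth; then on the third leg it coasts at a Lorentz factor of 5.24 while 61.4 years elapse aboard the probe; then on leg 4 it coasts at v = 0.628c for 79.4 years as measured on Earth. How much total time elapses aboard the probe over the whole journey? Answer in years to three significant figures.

τ = 191 years

Leg 1: 24.5 years is already measured aboard the probe.
Leg 2: γ = 1/√(1 − 0.527²) = 1/√0.7223 = 1.177; τ_2 = 51.0/1.177 = 43.34 years.
Leg 3: 61.4 years is already measured aboard the probe.
Leg 4: γ = 1/√(1 − 0.628²) = 1/√0.6056 = 1.285; τ_4 = 79.4/1.285 = 61.79 years.
Total: 24.50 + 43.34 + 61.40 + 61.79 years.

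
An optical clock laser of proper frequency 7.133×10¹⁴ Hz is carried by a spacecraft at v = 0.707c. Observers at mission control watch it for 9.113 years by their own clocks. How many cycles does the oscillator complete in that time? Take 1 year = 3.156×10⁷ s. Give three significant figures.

N = 1.45×10²³

γ = 1/√(1 − 0.707²) = 1/√0.5002 = 1.414
During 9.113 years of lab time, the oscillator's proper time advances by τ = Δt/γ = 9.113/1.414 = 6.445 years = 2.034×10⁸ s.
N = f × τ = 7.133×10¹⁴ × 2.034×10⁸ = 1.451×10²³.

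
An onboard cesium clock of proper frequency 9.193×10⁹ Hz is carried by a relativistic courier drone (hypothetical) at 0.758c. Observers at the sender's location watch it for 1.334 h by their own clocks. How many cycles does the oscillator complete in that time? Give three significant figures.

N = 2.88×10¹³

γ = 1/√(1 − 0.758²) = 1/√0.4254 = 1.533
During 1.334 h of lab time, the oscillator's proper time advances by τ = Δt/γ = 1.334/1.533 = 0.8701 h = 3.132×10³ s.
N = f × τ = 9.193×10⁹ × 3.132×10³ = 2.880×10¹³.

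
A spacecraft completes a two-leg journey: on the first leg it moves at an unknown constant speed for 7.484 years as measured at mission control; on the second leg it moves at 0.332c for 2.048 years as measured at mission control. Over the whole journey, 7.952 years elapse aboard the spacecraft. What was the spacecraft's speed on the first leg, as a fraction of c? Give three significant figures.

Leg 1: speed unknown; τ_1 = 7.484/γ_1.
Leg 2: γ = 1/√(1 − 0.332²) = 1/√0.8898 = 1.060; τ_2 = 2.048/1.060 = 1.932 years.
Total proper time: τ_1 + 1.932 = 7.952, so τ_1 = 7.952 − 1.932 = 6.020 years.
γ_1 = 7.484/6.020 = 1.243; β = √(1 − 1/γ²) = √0.3529.

β = 0.594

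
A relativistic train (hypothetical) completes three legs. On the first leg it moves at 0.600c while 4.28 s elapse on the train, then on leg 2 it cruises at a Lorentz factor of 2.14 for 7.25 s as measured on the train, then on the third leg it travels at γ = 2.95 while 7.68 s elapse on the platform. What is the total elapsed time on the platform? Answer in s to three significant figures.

Δt = 28.5 s

Leg 1: γ = 1/√(1 − 0.600²) = 5/4 = 1.250; Δt_1 = 1.250 × 4.28 = 5.350 s.
Leg 2: γ = 2.14; Δt_2 = 2.140 × 7.25 = 15.51 s.
Leg 3: 7.68 s is already measured on the platform.
Total: 5.350 + 15.51 + 7.680 s.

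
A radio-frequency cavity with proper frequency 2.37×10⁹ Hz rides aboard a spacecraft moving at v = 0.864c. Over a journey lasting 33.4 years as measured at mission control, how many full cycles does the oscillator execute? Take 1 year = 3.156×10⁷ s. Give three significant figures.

N = 1.26×10¹⁸

γ = 1/√(1 − 0.864²) = 1/√0.2535 = 1.986
The oscillator's own cycle count is N = f × τ where τ is the proper time aboard the spacecraft. τ = Δt/γ = 33.4/1.986 = 16.82 years = 5.307×10⁸ s.
N = 2.37×10⁹ × 5.307×10⁸ = 1.258×10¹⁸.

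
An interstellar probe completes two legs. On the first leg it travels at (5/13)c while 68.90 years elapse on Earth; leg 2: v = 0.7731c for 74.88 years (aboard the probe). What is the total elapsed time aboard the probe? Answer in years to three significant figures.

τ = 138 years

Leg 1: γ = 1/√(1 − (5/13)²) = 13/12 ≈ 1.083; τ_1 = 68.90/1.083 = 63.60 years.
Leg 2: 74.88 years is already measured aboard the probe.
Total: 63.60 + 74.88 years.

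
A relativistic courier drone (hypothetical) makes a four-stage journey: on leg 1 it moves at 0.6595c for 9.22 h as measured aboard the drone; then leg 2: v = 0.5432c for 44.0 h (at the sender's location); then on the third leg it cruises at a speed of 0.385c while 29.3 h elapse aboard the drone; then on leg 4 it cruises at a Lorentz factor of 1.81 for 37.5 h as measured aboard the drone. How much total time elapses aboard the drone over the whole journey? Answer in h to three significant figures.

Leg 1: 9.22 h is already measured aboard the drone.
Leg 2: γ = 1/√(1 − 0.5432²) = 1/√0.7049 = 1.191; τ_2 = 44.0/1.191 = 36.94 h.
Leg 3: 29.3 h is already measured aboard the drone.
Leg 4: 37.5 h is already measured aboard the drone.
Total: 9.220 + 36.94 + 29.30 + 37.50 h.

τ = 113 h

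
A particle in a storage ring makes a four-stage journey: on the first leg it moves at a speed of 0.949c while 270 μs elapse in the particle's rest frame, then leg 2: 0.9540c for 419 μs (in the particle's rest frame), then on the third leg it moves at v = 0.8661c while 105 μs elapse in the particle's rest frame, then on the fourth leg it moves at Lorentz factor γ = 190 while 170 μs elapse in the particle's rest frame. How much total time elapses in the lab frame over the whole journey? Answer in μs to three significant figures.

Δt = 3.48×10⁴ μs

Leg 1: γ = 1/√(1 − 0.949²) = 1/√0.09940 = 3.172; Δt_1 = 3.172 × 270 = 856.4 μs.
Leg 2: γ = 1/√(1 − 0.9540²) = 1/√0.08988 = 3.335; Δt_2 = 3.335 × 419 = 1398 μs.
Leg 3: γ = 1/√(1 − 0.8661²) = 1/√0.2499 = 2.001; Δt_3 = 2.001 × 105 = 210.1 μs.
Leg 4: γ = 190; Δt_4 = 190.0 × 170 = 3.230×10⁴ μs.
Total: 856.4 + 1398 + 210.1 + 3.230×10⁴ μs.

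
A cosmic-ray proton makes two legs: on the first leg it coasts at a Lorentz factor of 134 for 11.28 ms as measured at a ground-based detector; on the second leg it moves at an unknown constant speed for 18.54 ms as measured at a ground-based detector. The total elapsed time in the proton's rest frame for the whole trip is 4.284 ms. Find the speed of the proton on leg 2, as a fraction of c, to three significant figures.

β = 0.974

Leg 1: γ = 134; τ_1 = 11.28/134.0 = 0.08418 ms.
Leg 2: speed unknown; τ_2 = 18.54/γ_2.
Total proper time: 0.08418 + τ_2 = 4.284, so τ_2 = 4.284 − 0.08418 = 4.200 ms.
γ_2 = 18.54/4.200 = 4.414; β = √(1 − 1/γ²) = √0.9487.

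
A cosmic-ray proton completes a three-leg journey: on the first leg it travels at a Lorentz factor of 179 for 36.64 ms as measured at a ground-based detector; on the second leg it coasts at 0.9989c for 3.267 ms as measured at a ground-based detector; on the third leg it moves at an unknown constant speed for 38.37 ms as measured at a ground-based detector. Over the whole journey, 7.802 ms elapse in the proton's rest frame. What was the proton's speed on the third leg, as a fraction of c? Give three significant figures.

Leg 1: γ = 179; τ_1 = 36.64/179.0 = 0.2047 ms.
Leg 2: γ = 1/√(1 − 0.9989²) = 1/√0.002199 = 21.33; τ_2 = 3.267/21.33 = 0.1532 ms.
Leg 3: speed unknown; τ_3 = 38.37/γ_3.
Total proper time: 0.2047 + 0.1532 + τ_3 = 7.802, so τ_3 = 7.802 − 0.3579 = 7.444 ms.
γ_3 = 38.37/7.444 = 5.154; β = √(1 − 1/γ²) = √0.9624.

β = 0.981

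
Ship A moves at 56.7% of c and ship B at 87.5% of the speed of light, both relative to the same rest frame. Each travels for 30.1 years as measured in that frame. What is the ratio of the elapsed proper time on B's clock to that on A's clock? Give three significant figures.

τ_B/τ_A = 0.588

A: β = 0.567; γ = 1/√(1 − 0.567²) = 1/√0.6785 = 1.214. B: β = 0.875; γ = 1/√(1 − 0.875²) = 1/√0.2344 = 2.066.
τ_A/τ_B = γ_B/γ_A = 2.066/1.214 = 1.701, so τ_B/τ_A = 0.5877.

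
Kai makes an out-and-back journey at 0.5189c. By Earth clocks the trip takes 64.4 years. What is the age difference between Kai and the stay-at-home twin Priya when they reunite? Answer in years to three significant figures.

Δt − τ = 9.35 years

γ = 1/√(1 − 0.5189²) = 1/√0.7307 = 1.170
Kai's elapsed proper time: τ = 64.4/1.170 = 55.05 years.
Age gap = Δt − τ = 64.4 − 55.05 years.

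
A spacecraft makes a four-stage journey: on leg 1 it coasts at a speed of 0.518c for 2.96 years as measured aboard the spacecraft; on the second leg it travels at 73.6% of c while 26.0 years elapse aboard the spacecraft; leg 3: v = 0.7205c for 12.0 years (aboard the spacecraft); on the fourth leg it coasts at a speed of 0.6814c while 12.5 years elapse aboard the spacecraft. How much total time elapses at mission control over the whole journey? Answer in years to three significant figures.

Δt = 76.2 years

Leg 1: γ = 1/√(1 − 0.518²) = 1/√0.7317 = 1.169; Δt_1 = 1.169 × 2.96 = 3.460 years.
Leg 2: β = 0.736; γ = 1/√(1 − 0.736²) = 1/√0.4583 = 1.477; Δt_2 = 1.477 × 26.0 = 38.41 years.
Leg 3: γ = 1/√(1 − 0.7205²) = 1/√0.4809 = 1.442; Δt_3 = 1.442 × 12.0 = 17.30 years.
Leg 4: γ = 1/√(1 − 0.6814²) = 1/√0.5357 = 1.366; Δt_4 = 1.366 × 12.5 = 17.08 years.
Total: 3.460 + 38.41 + 17.30 + 17.08 years.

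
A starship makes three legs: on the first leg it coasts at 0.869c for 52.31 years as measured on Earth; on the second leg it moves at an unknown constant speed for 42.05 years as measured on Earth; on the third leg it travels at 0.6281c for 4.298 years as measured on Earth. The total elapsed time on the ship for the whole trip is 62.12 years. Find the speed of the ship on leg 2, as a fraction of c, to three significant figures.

Leg 1: γ = 1/√(1 − 0.869²) = 1/√0.2448 = 2.021; τ_1 = 52.31/2.021 = 25.88 years.
Leg 2: speed unknown; τ_2 = 42.05/γ_2.
Leg 3: γ = 1/√(1 − 0.6281²) = 1/√0.6055 = 1.285; τ_3 = 4.298/1.285 = 3.344 years.
Total proper time: 25.88 + τ_2 + 3.344 = 62.12, so τ_2 = 62.12 − 29.23 = 32.89 years.
γ_2 = 42.05/32.89 = 1.278; β = √(1 − 1/γ²) = √0.3881.

β = 0.623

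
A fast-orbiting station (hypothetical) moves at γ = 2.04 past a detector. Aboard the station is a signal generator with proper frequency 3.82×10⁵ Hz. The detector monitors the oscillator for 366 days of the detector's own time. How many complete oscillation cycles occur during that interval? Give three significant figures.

N = 5.92×10¹²

γ = 2.04
During 366 days of lab time, the oscillator's proper time advances by τ = Δt/γ = 366/2.040 = 179.4 days = 1.550×10⁷ s.
N = f × τ = 3.82×10⁵ × 1.550×10⁷ = 5.921×10¹².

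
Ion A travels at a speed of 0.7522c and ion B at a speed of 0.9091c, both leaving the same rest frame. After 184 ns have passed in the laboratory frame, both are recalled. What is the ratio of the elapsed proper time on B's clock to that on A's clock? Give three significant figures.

A: γ = 1/√(1 − 0.7522²) = 1/√0.4342 = 1.518. B: γ = 1/√(1 − 0.9091²) = 1/√0.1735 = 2.401.
τ_A/τ_B = γ_B/γ_A = 2.401/1.518 = 1.582, so τ_B/τ_A = 0.6322.

τ_B/τ_A = 0.632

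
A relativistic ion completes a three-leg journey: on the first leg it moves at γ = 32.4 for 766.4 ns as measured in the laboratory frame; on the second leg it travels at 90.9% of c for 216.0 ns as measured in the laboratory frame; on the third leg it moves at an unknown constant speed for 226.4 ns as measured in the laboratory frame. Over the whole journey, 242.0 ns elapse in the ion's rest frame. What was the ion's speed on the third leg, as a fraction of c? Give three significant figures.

β = 0.824

Leg 1: γ = 32.4; τ_1 = 766.4/32.40 = 23.65 ns.
Leg 2: β = 0.909; γ = 1/√(1 − 0.909²) = 1/√0.1737 = 2.399; τ_2 = 216.0/2.399 = 90.03 ns.
Leg 3: speed unknown; τ_3 = 226.4/γ_3.
Total proper time: 23.65 + 90.03 + τ_3 = 242.0, so τ_3 = 242.0 − 113.7 = 128.3 ns.
γ_3 = 226.4/128.3 = 1.764; β = √(1 − 1/γ²) = √0.6788.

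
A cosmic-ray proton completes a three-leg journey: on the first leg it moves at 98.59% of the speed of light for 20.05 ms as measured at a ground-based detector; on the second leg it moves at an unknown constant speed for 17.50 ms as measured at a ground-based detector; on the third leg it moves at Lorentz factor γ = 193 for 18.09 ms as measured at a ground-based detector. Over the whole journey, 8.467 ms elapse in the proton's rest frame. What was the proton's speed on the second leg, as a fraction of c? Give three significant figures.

β = 0.958

Leg 1: β = 0.9859; γ = 1/√(1 − 0.9859²) = 1/√0.02800 = 5.976; τ_1 = 20.05/5.976 = 3.355 ms.
Leg 2: speed unknown; τ_2 = 17.50/γ_2.
Leg 3: γ = 193; τ_3 = 18.09/193.0 = 0.09373 ms.
Total proper time: 3.355 + τ_2 + 0.09373 = 8.467, so τ_2 = 8.467 − 3.449 = 5.018 ms.
γ_2 = 17.50/5.018 = 3.487; β = √(1 − 1/γ²) = √0.9178.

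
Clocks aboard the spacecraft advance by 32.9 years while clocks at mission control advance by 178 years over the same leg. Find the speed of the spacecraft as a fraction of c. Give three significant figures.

The proper time is measured aboard the spacecraft (both events occur at the spacecraft's location); Δt is measured at mission control. γ = Δt/τ = 178/32.9 = 5.410.
β = √(1 − 1/γ²) = √(1 − 0.03416) = √0.9658

β = 0.983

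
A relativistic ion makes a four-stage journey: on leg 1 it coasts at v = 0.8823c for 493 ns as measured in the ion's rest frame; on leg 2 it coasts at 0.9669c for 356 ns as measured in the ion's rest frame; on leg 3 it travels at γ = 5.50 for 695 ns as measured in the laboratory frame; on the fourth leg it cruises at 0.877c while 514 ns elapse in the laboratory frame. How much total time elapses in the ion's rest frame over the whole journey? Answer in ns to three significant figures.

τ = 1220 ns

Leg 1: 493 ns is already measured in the ion's rest frame.
Leg 2: 356 ns is already measured in the ion's rest frame.
Leg 3: γ = 5.50; τ_3 = 695/5.500 = 126.4 ns.
Leg 4: γ = 1/√(1 − 0.877²) = 1/√0.2309 = 2.081; τ_4 = 514/2.081 = 247.0 ns.
Total: 493.0 + 356.0 + 126.4 + 247.0 ns.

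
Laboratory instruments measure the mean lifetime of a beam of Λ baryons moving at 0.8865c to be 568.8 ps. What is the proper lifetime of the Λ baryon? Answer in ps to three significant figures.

γ = 1/√(1 − 0.8865²) = 1/√0.2141 = 2.161
The lab-frame lifetime is the dilated interval; the proper lifetime is τ₀ = Δt/γ = 568.8/2.161 ps.

τ₀ = 263 ps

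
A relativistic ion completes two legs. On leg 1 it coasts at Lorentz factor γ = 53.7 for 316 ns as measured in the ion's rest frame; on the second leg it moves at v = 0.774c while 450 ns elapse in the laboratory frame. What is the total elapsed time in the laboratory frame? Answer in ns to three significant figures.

Δt = 1.74×10⁴ ns

Leg 1: γ = 53.7; Δt_1 = 53.70 × 316 = 1.697×10⁴ ns.
Leg 2: 450 ns is already measured in the laboratory frame.
Total: 1.697×10⁴ + 450.0 ns.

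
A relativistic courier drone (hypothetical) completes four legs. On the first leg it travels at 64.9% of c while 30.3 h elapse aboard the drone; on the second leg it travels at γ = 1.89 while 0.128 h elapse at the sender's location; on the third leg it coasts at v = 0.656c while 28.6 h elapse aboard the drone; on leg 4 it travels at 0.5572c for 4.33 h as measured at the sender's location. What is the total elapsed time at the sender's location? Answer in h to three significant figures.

Δt = 82.2 h

Leg 1: β = 0.649; γ = 1/√(1 − 0.649²) = 1/√0.5788 = 1.314; Δt_1 = 1.314 × 30.3 = 39.83 h.
Leg 2: 0.128 h is already measured at the sender's location.
Leg 3: γ = 1/√(1 − 0.656²) = 1/√0.5697 = 1.325; Δt_3 = 1.325 × 28.6 = 37.89 h.
Leg 4: 4.33 h is already measured at the sender's location.
Total: 39.83 + 0.1280 + 37.89 + 4.330 h.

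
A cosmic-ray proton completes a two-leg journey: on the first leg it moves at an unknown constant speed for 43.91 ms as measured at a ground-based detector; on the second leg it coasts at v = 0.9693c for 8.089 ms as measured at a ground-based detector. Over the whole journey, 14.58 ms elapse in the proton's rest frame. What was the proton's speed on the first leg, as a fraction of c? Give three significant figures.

β = 0.958

Leg 1: speed unknown; τ_1 = 43.91/γ_1.
Leg 2: γ = 1/√(1 − 0.9693²) = 1/√0.06046 = 4.067; τ_2 = 8.089/4.067 = 1.989 ms.
Total proper time: τ_1 + 1.989 = 14.58, so τ_1 = 14.58 − 1.989 = 12.59 ms.
γ_1 = 43.91/12.59 = 3.487; β = √(1 − 1/γ²) = √0.9178.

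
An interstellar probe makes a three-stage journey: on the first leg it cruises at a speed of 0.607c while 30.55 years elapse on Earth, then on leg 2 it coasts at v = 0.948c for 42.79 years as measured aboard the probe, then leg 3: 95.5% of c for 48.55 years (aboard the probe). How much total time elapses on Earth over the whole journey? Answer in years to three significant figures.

Δt = 329 years

Leg 1: 30.55 years is already measured on Earth.
Leg 2: γ = 1/√(1 − 0.948²) = 1/√0.1013 = 3.142; Δt_2 = 3.142 × 42.79 = 134.4 years.
Leg 3: β = 0.955; γ = 1/√(1 − 0.955²) = 1/√0.08798 = 3.371; Δt_3 = 3.371 × 48.55 = 163.7 years.
Total: 30.55 + 134.4 + 163.7 years.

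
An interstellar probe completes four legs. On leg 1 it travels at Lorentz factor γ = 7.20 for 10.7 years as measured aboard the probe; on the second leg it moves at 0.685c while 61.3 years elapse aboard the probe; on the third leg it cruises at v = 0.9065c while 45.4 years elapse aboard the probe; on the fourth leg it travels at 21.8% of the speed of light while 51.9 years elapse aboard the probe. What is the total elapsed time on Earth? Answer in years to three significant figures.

Δt = 322 years

Leg 1: γ = 7.20; Δt_1 = 7.200 × 10.7 = 77.04 years.
Leg 2: γ = 1/√(1 − 0.685²) = 1/√0.5308 = 1.373; Δt_2 = 1.373 × 61.3 = 84.14 years.
Leg 3: γ = 1/√(1 − 0.9065²) = 1/√0.1783 = 2.369; Δt_3 = 2.369 × 45.4 = 107.5 years.
Leg 4: β = 0.218; γ = 1/√(1 − 0.218²) = 1/√0.9525 = 1.025; Δt_4 = 1.025 × 51.9 = 53.18 years.
Total: 77.04 + 84.14 + 107.5 + 53.18 years.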